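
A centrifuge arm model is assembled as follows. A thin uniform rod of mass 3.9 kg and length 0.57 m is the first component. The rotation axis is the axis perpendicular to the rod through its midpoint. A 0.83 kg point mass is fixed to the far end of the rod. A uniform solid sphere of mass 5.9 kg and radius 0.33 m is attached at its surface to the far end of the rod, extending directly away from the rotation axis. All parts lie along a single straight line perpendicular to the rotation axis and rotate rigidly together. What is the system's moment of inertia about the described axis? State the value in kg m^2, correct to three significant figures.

2.66

Thin rod: I_cm = (1/12)ML² = (1/12)(3.9)(0.57)² = 0.10559 kg m^2; axis through the centre, so I = 0.10559 kg m^2.
Point mass: I_cm = 0; centre at d = 0.285 m, so I = I_cm + Md² gives I = 0 + (0.83)(0.285)² = 0.067417 kg m^2.
Solid sphere: I_cm = (2/5)MR² = (2/5)(5.9)(0.33)² = 0.257 kg m^2; centre at d = 0.285 + 0.33 = 0.615 m, so I = I_cm + Md² gives I = 0.257 + (5.9)(0.615)² = 2.4885 kg m^2.
Total I = 0.10559 + 0.067417 + 2.4885 = 2.6615 kg m^2.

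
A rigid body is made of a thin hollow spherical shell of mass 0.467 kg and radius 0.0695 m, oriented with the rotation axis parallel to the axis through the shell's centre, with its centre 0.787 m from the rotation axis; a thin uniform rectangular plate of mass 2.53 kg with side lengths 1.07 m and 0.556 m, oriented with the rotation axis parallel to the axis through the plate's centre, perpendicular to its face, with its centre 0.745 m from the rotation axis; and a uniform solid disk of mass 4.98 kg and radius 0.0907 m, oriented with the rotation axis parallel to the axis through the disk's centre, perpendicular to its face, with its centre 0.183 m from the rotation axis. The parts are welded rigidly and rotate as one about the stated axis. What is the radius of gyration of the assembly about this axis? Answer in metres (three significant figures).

0.524

Spherical shell: I_cm = (2/3)MR² = (2/3)(0.467)(0.0695)² = 0.0015038 kg·m²; centre at d = 0.787 m, so the parallel axis theorem gives I = 0.0015038 + (0.467)(0.787)² = 0.29075 kg·m².
Rectangular plate: I_cm = (1/12)M(a²+b²) = (1/12)(2.53)[(1.07)² + (0.556)²] = 0.30656 kg·m²; centre at d = 0.745 m, so the parallel axis theorem gives I = 0.30656 + (2.53)(0.745)² = 1.7108 kg·m².
Solid disk: I_cm = (1/2)MR² = (1/2)(4.98)(0.0907)² = 0.020484 kg·m²; centre at d = 0.183 m, so the parallel axis theorem gives I = 0.020484 + (4.98)(0.183)² = 0.18726 kg·m².
Total I = 2.1888 kg·m²; total mass M = 7.977 kg.
k = √(I/M) = √(2.1888/7.977) = 0.52382 m.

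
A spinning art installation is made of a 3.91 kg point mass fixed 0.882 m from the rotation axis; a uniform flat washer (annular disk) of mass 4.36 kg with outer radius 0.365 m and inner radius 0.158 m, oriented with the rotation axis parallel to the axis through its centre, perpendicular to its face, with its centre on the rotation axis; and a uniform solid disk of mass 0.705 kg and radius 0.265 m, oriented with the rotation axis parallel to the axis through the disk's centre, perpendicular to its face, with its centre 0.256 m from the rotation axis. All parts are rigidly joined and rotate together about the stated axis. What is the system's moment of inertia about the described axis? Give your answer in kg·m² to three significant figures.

3.46

Point mass: I_cm = 0; centre at d = 0.882 m, so the parallel axis theorem gives I = 0 + (3.91)(0.882)² = 3.0417 kg·m².
Annular disk: I_cm = (1/2)M(R²+r²) = (1/2)(4.36)[(0.365)² + (0.158)²] = 0.34485 kg·m²; axis through the centre, so I = 0.34485 kg·m².
Solid disk: I_cm = (1/2)MR² = (1/2)(0.705)(0.265)² = 0.024754 kg·m²; centre at d = 0.256 m, so the parallel axis theorem gives I = 0.024754 + (0.705)(0.256)² = 0.070957 kg·m².
Total I = 3.0417 + 0.34485 + 0.070957 = 3.4575 kg·m².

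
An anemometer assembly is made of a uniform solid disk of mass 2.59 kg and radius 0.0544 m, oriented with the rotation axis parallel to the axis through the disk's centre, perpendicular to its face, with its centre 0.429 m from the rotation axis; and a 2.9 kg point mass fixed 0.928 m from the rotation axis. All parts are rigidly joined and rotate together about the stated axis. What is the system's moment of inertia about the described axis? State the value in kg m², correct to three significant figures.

2.98

Solid disk: I_cm = (1/2)MR² = (1/2)(2.59)(0.0544)² = 0.0038324 kg m²; centre at d = 0.429 m, so I = I_cm + Md² gives I = 0.0038324 + (2.59)(0.429)² = 0.4805 kg m².
Point mass: I_cm = 0; centre at d = 0.928 m, so I = I_cm + Md² gives I = 0 + (2.9)(0.928)² = 2.4974 kg m².
Total I = 0.4805 + 2.4974 = 2.9779 kg m².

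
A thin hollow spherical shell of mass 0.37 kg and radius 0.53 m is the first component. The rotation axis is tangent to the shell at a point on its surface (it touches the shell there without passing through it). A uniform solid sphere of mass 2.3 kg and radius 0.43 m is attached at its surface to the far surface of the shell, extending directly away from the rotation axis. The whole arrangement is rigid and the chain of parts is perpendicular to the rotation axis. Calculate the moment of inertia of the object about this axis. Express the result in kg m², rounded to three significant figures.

Spherical shell: I_cm = (2/3)MR² = (2/3)(0.37)(0.53)² = 0.069289 kg m²; centre at d = 0.53 m, so I = I_cm + Md² gives I = 0.069289 + (0.37)(0.53)² = 0.17322 kg m².
Solid sphere: I_cm = (2/5)MR² = (2/5)(2.3)(0.43)² = 0.17011 kg m²; centre at d = 0.53 + 0.53 + 0.43 = 1.49 m, so I = I_cm + Md² gives I = 0.17011 + (2.3)(1.49)² = 5.2763 kg m².
Total I = 0.17322 + 5.2763 = 5.4496 kg m².

5.45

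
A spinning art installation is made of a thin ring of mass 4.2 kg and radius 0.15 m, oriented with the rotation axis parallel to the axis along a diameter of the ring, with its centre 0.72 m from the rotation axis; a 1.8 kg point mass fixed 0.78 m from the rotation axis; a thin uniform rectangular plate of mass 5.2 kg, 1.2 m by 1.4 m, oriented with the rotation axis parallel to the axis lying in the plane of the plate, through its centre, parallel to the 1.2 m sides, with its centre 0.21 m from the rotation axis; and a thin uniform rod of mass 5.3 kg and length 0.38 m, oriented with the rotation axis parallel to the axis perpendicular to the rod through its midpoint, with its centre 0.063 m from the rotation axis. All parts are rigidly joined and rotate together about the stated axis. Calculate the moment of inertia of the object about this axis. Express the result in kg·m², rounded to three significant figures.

4.48

Thin ring: I_cm = (1/2)MR² = (1/2)(4.2)(0.15)² = 0.04725 kg·m²; centre at d = 0.72 m, so I = I_cm + Md² gives I = 0.04725 + (4.2)(0.72)² = 2.2245 kg·m².
Point mass: I_cm = 0; centre at d = 0.78 m, so I = I_cm + Md² gives I = 0 + (1.8)(0.78)² = 1.0951 kg·m².
Rectangular plate: I_cm = (1/12)Mb² = (1/12)(5.2)(1.4)² = 0.84933 kg·m²; centre at d = 0.21 m, so I = I_cm + Md² gives I = 0.84933 + (5.2)(0.21)² = 1.0787 kg·m².
Thin rod: I_cm = (1/12)ML² = (1/12)(5.3)(0.38)² = 0.063777 kg·m²; centre at d = 0.063 m, so I = I_cm + Md² gives I = 0.063777 + (5.3)(0.063)² = 0.084812 kg·m².
Total I = 2.2245 + 1.0951 + 1.0787 + 0.084812 = 4.4831 kg·m².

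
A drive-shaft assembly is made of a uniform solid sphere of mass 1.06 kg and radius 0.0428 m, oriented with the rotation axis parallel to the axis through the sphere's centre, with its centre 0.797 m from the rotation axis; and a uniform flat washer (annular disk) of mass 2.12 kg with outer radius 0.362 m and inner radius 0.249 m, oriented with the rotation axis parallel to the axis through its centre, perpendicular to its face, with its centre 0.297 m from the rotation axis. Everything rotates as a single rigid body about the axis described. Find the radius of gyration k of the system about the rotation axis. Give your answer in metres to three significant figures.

0.579

Solid sphere: I_cm = (2/5)MR² = (2/5)(1.06)(0.0428)² = 0.0007767 kg m²; centre at d = 0.797 m, so the parallel axis theorem gives I = 0.0007767 + (1.06)(0.797)² = 0.6741 kg m².
Annular disk: I_cm = (1/2)M(R²+r²) = (1/2)(2.12)[(0.362)² + (0.249)²] = 0.20463 kg m²; centre at d = 0.297 m, so the parallel axis theorem gives I = 0.20463 + (2.12)(0.297)² = 0.39163 kg m².
Total I = 1.0657 kg m²; total mass M = 3.18 kg.
k = √(I/M) = √(1.0657/3.18) = 0.57891 m.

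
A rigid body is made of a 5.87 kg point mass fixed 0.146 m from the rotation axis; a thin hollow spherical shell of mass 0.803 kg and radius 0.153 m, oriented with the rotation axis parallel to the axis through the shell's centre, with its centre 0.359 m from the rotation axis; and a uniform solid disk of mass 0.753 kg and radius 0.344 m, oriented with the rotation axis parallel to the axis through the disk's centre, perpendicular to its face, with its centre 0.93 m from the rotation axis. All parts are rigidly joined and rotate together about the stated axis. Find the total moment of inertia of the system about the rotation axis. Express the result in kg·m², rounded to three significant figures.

0.937

Point mass: I_cm = 0; centre at d = 0.146 m, so I = I_cm + Md² gives I = 0 + (5.87)(0.146)² = 0.12512 kg·m².
Spherical shell: I_cm = (2/3)MR² = (2/3)(0.803)(0.153)² = 0.012532 kg·m²; centre at d = 0.359 m, so I = I_cm + Md² gives I = 0.012532 + (0.803)(0.359)² = 0.11602 kg·m².
Solid disk: I_cm = (1/2)MR² = (1/2)(0.753)(0.344)² = 0.044554 kg·m²; centre at d = 0.93 m, so I = I_cm + Md² gives I = 0.044554 + (0.753)(0.93)² = 0.69582 kg·m².
Total I = 0.12512 + 0.11602 + 0.69582 = 0.93697 kg·m².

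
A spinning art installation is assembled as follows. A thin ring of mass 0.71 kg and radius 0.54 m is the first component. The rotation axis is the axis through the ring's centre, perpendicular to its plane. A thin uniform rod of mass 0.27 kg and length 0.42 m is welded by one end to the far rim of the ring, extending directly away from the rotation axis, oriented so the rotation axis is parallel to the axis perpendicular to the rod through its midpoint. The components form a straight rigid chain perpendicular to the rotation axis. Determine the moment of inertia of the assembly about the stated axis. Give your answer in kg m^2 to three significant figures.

Thin ring: I_cm = MR² = (0.71)(0.54)² = 0.20704 kg m^2; axis through the centre, so I = 0.20704 kg m^2.
Thin rod: I_cm = (1/12)ML² = (1/12)(0.27)(0.42)² = 0.003969 kg m^2; centre at d = 0.54 + 0.21 = 0.75 m, so the parallel axis theorem gives I = 0.003969 + (0.27)(0.75)² = 0.15584 kg m^2.
Total I = 0.20704 + 0.15584 = 0.36288 kg m^2.

0.363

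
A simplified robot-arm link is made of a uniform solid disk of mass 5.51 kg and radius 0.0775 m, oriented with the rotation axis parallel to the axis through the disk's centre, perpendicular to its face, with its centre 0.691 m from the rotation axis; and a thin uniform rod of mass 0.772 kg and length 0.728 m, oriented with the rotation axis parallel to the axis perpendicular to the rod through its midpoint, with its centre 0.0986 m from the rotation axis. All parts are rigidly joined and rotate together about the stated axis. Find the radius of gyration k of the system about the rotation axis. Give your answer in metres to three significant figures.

0.654

Solid disk: I_cm = (1/2)MR² = (1/2)(5.51)(0.0775)² = 0.016547 kg m^2; centre at d = 0.691 m, so I = I_cm + Md² gives I = 0.016547 + (5.51)(0.691)² = 2.6475 kg m^2.
Thin rod: I_cm = (1/12)ML² = (1/12)(0.772)(0.728)² = 0.034096 kg m^2; centre at d = 0.0986 m, so I = I_cm + Md² gives I = 0.034096 + (0.772)(0.0986)² = 0.041601 kg m^2.
Total I = 2.6891 kg m^2; total mass M = 6.282 kg.
k = √(I/M) = √(2.6891/6.282) = 0.65426 m.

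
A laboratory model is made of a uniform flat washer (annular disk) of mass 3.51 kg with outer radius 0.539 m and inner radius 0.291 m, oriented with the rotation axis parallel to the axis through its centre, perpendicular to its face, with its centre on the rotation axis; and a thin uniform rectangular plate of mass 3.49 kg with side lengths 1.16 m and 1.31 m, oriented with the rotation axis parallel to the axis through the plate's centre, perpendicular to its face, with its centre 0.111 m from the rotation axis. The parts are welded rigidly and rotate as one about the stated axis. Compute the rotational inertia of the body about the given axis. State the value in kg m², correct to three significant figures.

Annular disk: I_cm = (1/2)M(R²+r²) = (1/2)(3.51)[(0.539)² + (0.291)²] = 0.65848 kg m²; axis through the centre, so I = 0.65848 kg m².
Rectangular plate: I_cm = (1/12)M(a²+b²) = (1/12)(3.49)[(1.16)² + (1.31)²] = 0.89044 kg m²; centre at d = 0.111 m, so the parallel axis theorem gives I = 0.89044 + (3.49)(0.111)² = 0.93344 kg m².
Total I = 0.65848 + 0.93344 = 1.5919 kg m².

1.59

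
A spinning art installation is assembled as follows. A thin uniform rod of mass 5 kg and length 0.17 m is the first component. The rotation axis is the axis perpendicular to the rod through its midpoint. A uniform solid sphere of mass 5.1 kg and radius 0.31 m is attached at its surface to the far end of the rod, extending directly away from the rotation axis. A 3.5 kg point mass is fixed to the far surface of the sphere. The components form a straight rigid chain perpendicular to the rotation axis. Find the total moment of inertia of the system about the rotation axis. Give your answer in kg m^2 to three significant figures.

Thin rod: I_cm = (1/12)ML² = (1/12)(5)(0.17)² = 0.012042 kg m^2; axis through the centre, so I = 0.012042 kg m^2.
Solid sphere: I_cm = (2/5)MR² = (2/5)(5.1)(0.31)² = 0.19604 kg m^2; centre at d = 0.085 + 0.31 = 0.395 m, so the parallel axis theorem gives I = 0.19604 + (5.1)(0.395)² = 0.99177 kg m^2.
Point mass: I_cm = 0; centre at d = 0.085 + 0.31 + 0.31 = 0.705 m, so the parallel axis theorem gives I = 0 + (3.5)(0.705)² = 1.7396 kg m^2.
Total I = 0.012042 + 0.99177 + 1.7396 = 2.7434 kg m^2.

2.74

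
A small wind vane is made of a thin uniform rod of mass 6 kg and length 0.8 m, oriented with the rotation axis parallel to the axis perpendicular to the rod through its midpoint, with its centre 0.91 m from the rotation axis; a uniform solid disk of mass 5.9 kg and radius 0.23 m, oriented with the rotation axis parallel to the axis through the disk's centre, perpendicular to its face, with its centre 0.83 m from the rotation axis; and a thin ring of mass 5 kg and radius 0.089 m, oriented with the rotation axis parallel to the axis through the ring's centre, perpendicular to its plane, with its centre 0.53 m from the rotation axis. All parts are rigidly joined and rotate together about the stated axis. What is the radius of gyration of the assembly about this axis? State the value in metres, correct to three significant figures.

0.805

Thin rod: I_cm = (1/12)ML² = (1/12)(6)(0.8)² = 0.32 kg m^2; centre at d = 0.91 m, so the parallel axis theorem gives I = 0.32 + (6)(0.91)² = 5.2886 kg m^2.
Solid disk: I_cm = (1/2)MR² = (1/2)(5.9)(0.23)² = 0.15606 kg m^2; centre at d = 0.83 m, so the parallel axis theorem gives I = 0.15606 + (5.9)(0.83)² = 4.2206 kg m^2.
Thin ring: I_cm = MR² = (5)(0.089)² = 0.039605 kg m^2; centre at d = 0.53 m, so the parallel axis theorem gives I = 0.039605 + (5)(0.53)² = 1.4441 kg m^2.
Total I = 10.953 kg m^2; total mass M = 16.9 kg.
k = √(I/M) = √(10.953/16.9) = 0.80506 m.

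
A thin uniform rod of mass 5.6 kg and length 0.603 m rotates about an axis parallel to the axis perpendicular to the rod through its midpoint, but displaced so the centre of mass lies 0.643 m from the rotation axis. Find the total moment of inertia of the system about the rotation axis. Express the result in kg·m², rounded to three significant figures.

I_cm = (1/12)ML² = (1/12)(5.6)(0.603)² = 0.16968 kg·m²; centre at d = 0.643 m, so the parallel axis theorem gives I = 0.16968 + (5.6)(0.643)² = 2.485 kg·m².

2.48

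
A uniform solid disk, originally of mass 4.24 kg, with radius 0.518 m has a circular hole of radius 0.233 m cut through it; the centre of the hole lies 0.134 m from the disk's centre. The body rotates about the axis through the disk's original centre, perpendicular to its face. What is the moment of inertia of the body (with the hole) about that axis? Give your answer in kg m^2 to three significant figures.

0.530

Unpierced body about its centre: I₀ = (1/2)MR² = (1/2)(4.24)(0.518)² = 0.56885 kg m^2.
The removed disk has mass m = M·(r/R)² = (4.24)(0.233/0.518)² = 0.85786 kg (same uniform areal density).
Its moment of inertia about the rotation axis (parallel-axis theorem): I_hole = (1/2)mr² + md² = (1/2)(0.85786)(0.233)² + (0.85786)(0.134)² = 0.03869 kg m^2.
Treating the hole as negative mass, I = I₀ − I_hole = 0.56885 − 0.03869 = 0.53016 kg m^2.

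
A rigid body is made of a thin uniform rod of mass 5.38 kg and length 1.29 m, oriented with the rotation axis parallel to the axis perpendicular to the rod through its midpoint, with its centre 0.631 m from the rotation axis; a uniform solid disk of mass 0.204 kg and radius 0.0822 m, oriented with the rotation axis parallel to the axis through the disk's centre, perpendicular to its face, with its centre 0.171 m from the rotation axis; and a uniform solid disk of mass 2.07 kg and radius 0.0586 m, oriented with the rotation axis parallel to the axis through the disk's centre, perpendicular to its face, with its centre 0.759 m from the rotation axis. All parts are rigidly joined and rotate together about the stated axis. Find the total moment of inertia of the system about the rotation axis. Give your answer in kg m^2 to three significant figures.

4.09

Thin rod: I_cm = (1/12)ML² = (1/12)(5.38)(1.29)² = 0.74607 kg m^2; centre at d = 0.631 m, so the parallel axis theorem gives I = 0.74607 + (5.38)(0.631)² = 2.8882 kg m^2.
Solid disk: I_cm = (1/2)MR² = (1/2)(0.204)(0.0822)² = 0.0006892 kg m^2; centre at d = 0.171 m, so the parallel axis theorem gives I = 0.0006892 + (0.204)(0.171)² = 0.0066544 kg m^2.
Solid disk: I_cm = (1/2)MR² = (1/2)(2.07)(0.0586)² = 0.0035541 kg m^2; centre at d = 0.759 m, so the parallel axis theorem gives I = 0.0035541 + (2.07)(0.759)² = 1.196 kg m^2.
Total I = 2.8882 + 0.0066544 + 1.196 = 4.0909 kg m^2.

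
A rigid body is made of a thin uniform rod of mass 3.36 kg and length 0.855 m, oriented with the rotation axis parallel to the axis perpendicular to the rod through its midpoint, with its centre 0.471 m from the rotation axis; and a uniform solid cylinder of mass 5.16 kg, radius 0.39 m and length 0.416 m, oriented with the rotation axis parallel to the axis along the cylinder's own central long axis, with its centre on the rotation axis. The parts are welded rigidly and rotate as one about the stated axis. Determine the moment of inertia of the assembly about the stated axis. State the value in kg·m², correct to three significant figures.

1.34

Thin rod: I_cm = (1/12)ML² = (1/12)(3.36)(0.855)² = 0.20469 kg·m²; centre at d = 0.471 m, so the parallel axis theorem gives I = 0.20469 + (3.36)(0.471)² = 0.95007 kg·m².
Solid cylinder: I_cm = (1/2)MR² = (1/2)(5.16)(0.39)² = 0.39242 kg·m²; axis through the centre, so I = 0.39242 kg·m².
Total I = 0.95007 + 0.39242 = 1.3425 kg·m².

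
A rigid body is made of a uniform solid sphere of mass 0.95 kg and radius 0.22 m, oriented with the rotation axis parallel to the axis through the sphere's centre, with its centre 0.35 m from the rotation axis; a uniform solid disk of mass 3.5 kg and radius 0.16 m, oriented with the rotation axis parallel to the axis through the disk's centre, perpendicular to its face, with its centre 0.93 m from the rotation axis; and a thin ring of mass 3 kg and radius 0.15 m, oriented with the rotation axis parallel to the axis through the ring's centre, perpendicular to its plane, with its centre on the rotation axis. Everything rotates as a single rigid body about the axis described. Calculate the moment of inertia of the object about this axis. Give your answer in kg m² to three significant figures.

3.27

Solid sphere: I_cm = (2/5)MR² = (2/5)(0.95)(0.22)² = 0.018392 kg m²; centre at d = 0.35 m, so the parallel axis theorem gives I = 0.018392 + (0.95)(0.35)² = 0.13477 kg m².
Solid disk: I_cm = (1/2)MR² = (1/2)(3.5)(0.16)² = 0.0448 kg m²; centre at d = 0.93 m, so the parallel axis theorem gives I = 0.0448 + (3.5)(0.93)² = 3.072 kg m².
Thin ring: I_cm = MR² = (3)(0.15)² = 0.0675 kg m²; axis through the centre, so I = 0.0675 kg m².
Total I = 0.13477 + 3.072 + 0.0675 = 3.2742 kg m².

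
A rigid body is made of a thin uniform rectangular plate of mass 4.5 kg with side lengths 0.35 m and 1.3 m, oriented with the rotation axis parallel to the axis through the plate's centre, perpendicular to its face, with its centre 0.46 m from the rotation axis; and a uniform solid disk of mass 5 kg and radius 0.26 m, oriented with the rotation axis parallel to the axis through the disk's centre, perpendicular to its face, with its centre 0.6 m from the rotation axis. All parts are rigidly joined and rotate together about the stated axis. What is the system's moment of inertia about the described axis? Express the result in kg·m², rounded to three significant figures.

Rectangular plate: I_cm = (1/12)M(a²+b²) = (1/12)(4.5)[(0.35)² + (1.3)²] = 0.67969 kg·m²; centre at d = 0.46 m, so I = I_cm + Md² gives I = 0.67969 + (4.5)(0.46)² = 1.6319 kg·m².
Solid disk: I_cm = (1/2)MR² = (1/2)(5)(0.26)² = 0.169 kg·m²; centre at d = 0.6 m, so I = I_cm + Md² gives I = 0.169 + (5)(0.6)² = 1.969 kg·m².
Total I = 1.6319 + 1.969 = 3.6009 kg·m².

3.60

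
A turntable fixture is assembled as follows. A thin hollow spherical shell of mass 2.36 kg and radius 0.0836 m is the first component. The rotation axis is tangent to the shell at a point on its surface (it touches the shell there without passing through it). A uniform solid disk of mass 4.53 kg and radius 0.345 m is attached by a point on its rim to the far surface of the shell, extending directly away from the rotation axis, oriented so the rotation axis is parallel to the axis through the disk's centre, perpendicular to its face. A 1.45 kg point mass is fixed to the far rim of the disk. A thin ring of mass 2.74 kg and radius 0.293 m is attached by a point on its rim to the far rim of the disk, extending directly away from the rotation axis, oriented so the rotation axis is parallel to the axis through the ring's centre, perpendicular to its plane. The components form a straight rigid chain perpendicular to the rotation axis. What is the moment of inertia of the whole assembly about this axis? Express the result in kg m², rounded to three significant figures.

6.41

Spherical shell: I_cm = (2/3)MR² = (2/3)(2.36)(0.0836)² = 0.010996 kg m²; centre at d = 0.0836 m, so I = I_cm + Md² gives I = 0.010996 + (2.36)(0.0836)² = 0.02749 kg m².
Solid disk: I_cm = (1/2)MR² = (1/2)(4.53)(0.345)² = 0.26959 kg m²; centre at d = 0.0836 + 0.0836 + 0.345 = 0.5122 m, so I = I_cm + Md² gives I = 0.26959 + (4.53)(0.5122)² = 1.458 kg m².
Point mass: I_cm = 0; centre at d = 0.0836 + 0.0836 + 0.345 + 0.345 = 0.8572 m, so I = I_cm + Md² gives I = 0 + (1.45)(0.8572)² = 1.0654 kg m².
Thin ring: I_cm = MR² = (2.74)(0.293)² = 0.23523 kg m²; centre at d = 0.0836 + 0.0836 + 0.345 + 0.345 + 0.293 = 1.1502 m, so I = I_cm + Md² gives I = 0.23523 + (2.74)(1.1502)² = 3.8601 kg m².
Total I = 0.02749 + 1.458 + 1.0654 + 3.8601 = 6.4111 kg m².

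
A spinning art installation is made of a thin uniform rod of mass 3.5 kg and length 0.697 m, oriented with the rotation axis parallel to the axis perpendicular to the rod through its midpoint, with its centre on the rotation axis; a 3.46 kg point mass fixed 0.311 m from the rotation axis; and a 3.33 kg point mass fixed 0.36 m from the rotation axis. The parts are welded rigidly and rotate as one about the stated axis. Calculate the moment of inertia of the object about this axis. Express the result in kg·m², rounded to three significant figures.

Thin rod: I_cm = (1/12)ML² = (1/12)(3.5)(0.697)² = 0.14169 kg·m²; axis through the centre, so I = 0.14169 kg·m².
Point mass: I_cm = 0; centre at d = 0.311 m, so the parallel axis theorem gives I = 0 + (3.46)(0.311)² = 0.33465 kg·m².
Point mass: I_cm = 0; centre at d = 0.36 m, so the parallel axis theorem gives I = 0 + (3.33)(0.36)² = 0.43157 kg·m².
Total I = 0.14169 + 0.33465 + 0.43157 = 0.90792 kg·m².

0.908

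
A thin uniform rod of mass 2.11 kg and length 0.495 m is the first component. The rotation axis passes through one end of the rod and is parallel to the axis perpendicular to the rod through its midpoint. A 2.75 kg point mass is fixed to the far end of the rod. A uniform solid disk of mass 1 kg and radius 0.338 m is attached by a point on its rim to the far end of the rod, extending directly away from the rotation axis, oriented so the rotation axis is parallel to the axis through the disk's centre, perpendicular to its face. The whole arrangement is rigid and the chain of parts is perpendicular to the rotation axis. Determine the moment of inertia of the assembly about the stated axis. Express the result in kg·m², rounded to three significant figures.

1.60

Thin rod: I_cm = (1/12)ML² = (1/12)(2.11)(0.495)² = 0.043084 kg·m²; centre at d = 0.2475 m, so I = I_cm + Md² gives I = 0.043084 + (2.11)(0.2475)² = 0.17233 kg·m².
Point mass: I_cm = 0; centre at d = 0.2475 + 0.2475 = 0.495 m, so I = I_cm + Md² gives I = 0 + (2.75)(0.495)² = 0.67382 kg·m².
Solid disk: I_cm = (1/2)MR² = (1/2)(1)(0.338)² = 0.057122 kg·m²; centre at d = 0.2475 + 0.2475 + 0.338 = 0.833 m, so I = I_cm + Md² gives I = 0.057122 + (1)(0.833)² = 0.75101 kg·m².
Total I = 0.17233 + 0.67382 + 0.75101 = 1.5972 kg·m².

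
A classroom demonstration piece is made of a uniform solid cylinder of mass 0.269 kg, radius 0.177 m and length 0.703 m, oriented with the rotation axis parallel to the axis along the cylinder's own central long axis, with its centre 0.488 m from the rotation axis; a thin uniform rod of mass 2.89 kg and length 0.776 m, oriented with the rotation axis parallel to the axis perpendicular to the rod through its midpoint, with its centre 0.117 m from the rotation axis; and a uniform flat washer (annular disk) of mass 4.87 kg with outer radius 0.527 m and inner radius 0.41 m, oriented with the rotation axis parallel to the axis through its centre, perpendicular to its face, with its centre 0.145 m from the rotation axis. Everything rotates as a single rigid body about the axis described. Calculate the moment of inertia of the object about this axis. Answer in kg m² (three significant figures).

Solid cylinder: I_cm = (1/2)MR² = (1/2)(0.269)(0.177)² = 0.0042138 kg m²; centre at d = 0.488 m, so the parallel axis theorem gives I = 0.0042138 + (0.269)(0.488)² = 0.068274 kg m².
Thin rod: I_cm = (1/12)ML² = (1/12)(2.89)(0.776)² = 0.14502 kg m²; centre at d = 0.117 m, so the parallel axis theorem gives I = 0.14502 + (2.89)(0.117)² = 0.18459 kg m².
Annular disk: I_cm = (1/2)M(R²+r²) = (1/2)(4.87)[(0.527)² + (0.41)²] = 1.0856 kg m²; centre at d = 0.145 m, so the parallel axis theorem gives I = 1.0856 + (4.87)(0.145)² = 1.188 kg m².
Total I = 0.068274 + 0.18459 + 1.188 = 1.4408 kg m².

1.44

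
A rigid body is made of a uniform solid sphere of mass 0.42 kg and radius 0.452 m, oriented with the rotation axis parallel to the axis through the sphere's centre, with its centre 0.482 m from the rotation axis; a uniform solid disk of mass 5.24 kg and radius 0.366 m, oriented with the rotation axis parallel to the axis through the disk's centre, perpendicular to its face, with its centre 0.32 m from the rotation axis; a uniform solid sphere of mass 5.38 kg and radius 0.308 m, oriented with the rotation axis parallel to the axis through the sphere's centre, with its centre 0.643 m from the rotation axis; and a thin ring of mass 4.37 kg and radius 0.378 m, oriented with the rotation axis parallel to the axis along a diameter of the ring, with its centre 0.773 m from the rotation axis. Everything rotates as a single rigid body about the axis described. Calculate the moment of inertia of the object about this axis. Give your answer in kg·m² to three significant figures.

6.37

Solid sphere: I_cm = (2/5)MR² = (2/5)(0.42)(0.452)² = 0.034323 kg·m²; centre at d = 0.482 m, so the parallel axis theorem gives I = 0.034323 + (0.42)(0.482)² = 0.1319 kg·m².
Solid disk: I_cm = (1/2)MR² = (1/2)(5.24)(0.366)² = 0.35096 kg·m²; centre at d = 0.32 m, so the parallel axis theorem gives I = 0.35096 + (5.24)(0.32)² = 0.88754 kg·m².
Solid sphere: I_cm = (2/5)MR² = (2/5)(5.38)(0.308)² = 0.20415 kg·m²; centre at d = 0.643 m, so the parallel axis theorem gives I = 0.20415 + (5.38)(0.643)² = 2.4285 kg·m².
Thin ring: I_cm = (1/2)MR² = (1/2)(4.37)(0.378)² = 0.3122 kg·m²; centre at d = 0.773 m, so the parallel axis theorem gives I = 0.3122 + (4.37)(0.773)² = 2.9234 kg·m².
Total I = 0.1319 + 0.88754 + 2.4285 + 2.9234 = 6.3713 kg·m².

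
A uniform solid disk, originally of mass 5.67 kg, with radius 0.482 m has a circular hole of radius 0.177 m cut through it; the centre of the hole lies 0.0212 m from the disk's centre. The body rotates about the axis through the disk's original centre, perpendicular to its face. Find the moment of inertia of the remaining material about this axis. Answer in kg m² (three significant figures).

Unpierced body about its centre: I₀ = (1/2)MR² = (1/2)(5.67)(0.482)² = 0.65864 kg m².
The removed disk has mass m = M·(r/R)² = (5.67)(0.177/0.482)² = 0.7646 kg (same uniform areal density).
Its moment of inertia about the rotation axis (parallel-axis theorem): I_hole = (1/2)mr² + md² = (1/2)(0.7646)(0.177)² + (0.7646)(0.0212)² = 0.012321 kg m².
Treating the hole as negative mass, I = I₀ − I_hole = 0.65864 − 0.012321 = 0.64632 kg m².

0.646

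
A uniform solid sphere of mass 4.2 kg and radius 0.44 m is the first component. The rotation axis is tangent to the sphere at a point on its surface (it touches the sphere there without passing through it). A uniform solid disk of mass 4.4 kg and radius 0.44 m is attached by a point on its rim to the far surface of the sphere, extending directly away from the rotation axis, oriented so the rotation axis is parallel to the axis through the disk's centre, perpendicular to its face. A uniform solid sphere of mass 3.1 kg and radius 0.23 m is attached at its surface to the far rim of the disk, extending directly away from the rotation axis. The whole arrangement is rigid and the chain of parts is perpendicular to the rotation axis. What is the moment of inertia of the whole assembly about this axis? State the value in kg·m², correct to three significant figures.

21.6

Solid sphere: I_cm = (2/5)MR² = (2/5)(4.2)(0.44)² = 0.32525 kg·m²; centre at d = 0.44 m, so the parallel axis theorem gives I = 0.32525 + (4.2)(0.44)² = 1.1384 kg·m².
Solid disk: I_cm = (1/2)MR² = (1/2)(4.4)(0.44)² = 0.42592 kg·m²; centre at d = 0.44 + 0.44 + 0.44 = 1.32 m, so the parallel axis theorem gives I = 0.42592 + (4.4)(1.32)² = 8.0925 kg·m².
Solid sphere: I_cm = (2/5)MR² = (2/5)(3.1)(0.23)² = 0.065596 kg·m²; centre at d = 0.44 + 0.44 + 0.44 + 0.44 + 0.23 = 1.99 m, so the parallel axis theorem gives I = 0.065596 + (3.1)(1.99)² = 12.342 kg·m².
Total I = 1.1384 + 8.0925 + 12.342 = 21.573 kg·m².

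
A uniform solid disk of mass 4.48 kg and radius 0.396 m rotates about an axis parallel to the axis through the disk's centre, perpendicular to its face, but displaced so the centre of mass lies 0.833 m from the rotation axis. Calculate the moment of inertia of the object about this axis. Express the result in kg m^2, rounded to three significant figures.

I_cm = (1/2)MR² = (1/2)(4.48)(0.396)² = 0.35127 kg m^2; centre at d = 0.833 m, so the parallel axis theorem gives I = 0.35127 + (4.48)(0.833)² = 3.4599 kg m^2.

3.46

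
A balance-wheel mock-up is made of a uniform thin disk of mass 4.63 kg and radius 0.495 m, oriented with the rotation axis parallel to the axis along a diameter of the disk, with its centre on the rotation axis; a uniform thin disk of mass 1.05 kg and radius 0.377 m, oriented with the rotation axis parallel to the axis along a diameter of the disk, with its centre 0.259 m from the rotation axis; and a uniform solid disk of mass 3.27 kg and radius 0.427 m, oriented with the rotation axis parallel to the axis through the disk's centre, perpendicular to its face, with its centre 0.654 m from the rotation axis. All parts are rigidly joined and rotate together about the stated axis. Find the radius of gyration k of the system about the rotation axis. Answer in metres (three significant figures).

0.483

Thin disk: I_cm = (1/4)MR² = (1/4)(4.63)(0.495)² = 0.28362 kg·m²; axis through the centre, so I = 0.28362 kg·m².
Thin disk: I_cm = (1/4)MR² = (1/4)(1.05)(0.377)² = 0.037309 kg·m²; centre at d = 0.259 m, so I = I_cm + Md² gives I = 0.037309 + (1.05)(0.259)² = 0.10774 kg·m².
Solid disk: I_cm = (1/2)MR² = (1/2)(3.27)(0.427)² = 0.29811 kg·m²; centre at d = 0.654 m, so I = I_cm + Md² gives I = 0.29811 + (3.27)(0.654)² = 1.6967 kg·m².
Total I = 2.0881 kg·m²; total mass M = 8.95 kg.
k = √(I/M) = √(2.0881/8.95) = 0.48302 m.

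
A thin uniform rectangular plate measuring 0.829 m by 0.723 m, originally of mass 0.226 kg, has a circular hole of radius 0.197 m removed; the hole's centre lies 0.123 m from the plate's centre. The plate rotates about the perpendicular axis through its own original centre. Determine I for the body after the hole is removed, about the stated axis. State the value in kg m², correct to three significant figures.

0.0212

Unpierced body about its centre: I₀ = (1/12)M(a²+b²) = (1/12)(0.226)[(0.829)² + (0.723)²] = 0.022788 kg m².
The removed disk has mass m = M·πr²/(ab) = (0.226)·π(0.197)²/(0.829·0.723) = 0.045972 kg (same uniform areal density).
Its moment of inertia about the rotation axis (parallel-axis theorem): I_hole = (1/2)mr² + md² = (1/2)(0.045972)(0.197)² + (0.045972)(0.123)² = 0.0015876 kg m².
Treating the hole as negative mass, I = I₀ − I_hole = 0.022788 − 0.0015876 = 0.0212 kg m².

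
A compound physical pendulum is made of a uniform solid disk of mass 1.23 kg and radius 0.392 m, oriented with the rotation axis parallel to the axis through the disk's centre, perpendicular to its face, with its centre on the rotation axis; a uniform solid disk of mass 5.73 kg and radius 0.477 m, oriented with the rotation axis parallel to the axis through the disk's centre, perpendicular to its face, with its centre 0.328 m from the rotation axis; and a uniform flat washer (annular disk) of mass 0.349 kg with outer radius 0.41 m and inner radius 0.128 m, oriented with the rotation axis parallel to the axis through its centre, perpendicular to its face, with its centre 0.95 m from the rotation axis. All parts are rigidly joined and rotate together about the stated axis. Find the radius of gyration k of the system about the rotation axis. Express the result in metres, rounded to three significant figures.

0.484

Solid disk: I_cm = (1/2)MR² = (1/2)(1.23)(0.392)² = 0.094503 kg m²; axis through the centre, so I = 0.094503 kg m².
Solid disk: I_cm = (1/2)MR² = (1/2)(5.73)(0.477)² = 0.65187 kg m²; centre at d = 0.328 m, so I = I_cm + Md² gives I = 0.65187 + (5.73)(0.328)² = 1.2683 kg m².
Annular disk: I_cm = (1/2)M(R²+r²) = (1/2)(0.349)[(0.41)² + (0.128)²] = 0.032192 kg m²; centre at d = 0.95 m, so I = I_cm + Md² gives I = 0.032192 + (0.349)(0.95)² = 0.34716 kg m².
Total I = 1.71 kg m²; total mass M = 7.309 kg.
k = √(I/M) = √(1.71/7.309) = 0.48369 m.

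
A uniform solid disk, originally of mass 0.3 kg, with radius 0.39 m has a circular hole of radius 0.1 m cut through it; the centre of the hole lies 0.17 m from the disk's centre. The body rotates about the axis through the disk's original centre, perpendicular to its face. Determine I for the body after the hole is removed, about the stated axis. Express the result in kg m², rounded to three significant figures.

Unpierced body about its centre: I₀ = (1/2)MR² = (1/2)(0.3)(0.39)² = 0.022815 kg m².
The removed disk has mass m = M·(r/R)² = (0.3)(0.1/0.39)² = 0.019724 kg (same uniform areal density).
Its moment of inertia about the rotation axis (parallel-axis theorem): I_hole = (1/2)mr² + md² = (1/2)(0.019724)(0.1)² + (0.019724)(0.17)² = 0.00066864 kg m².
Treating the hole as negative mass, I = I₀ − I_hole = 0.022815 − 0.00066864 = 0.022146 kg m².

0.0221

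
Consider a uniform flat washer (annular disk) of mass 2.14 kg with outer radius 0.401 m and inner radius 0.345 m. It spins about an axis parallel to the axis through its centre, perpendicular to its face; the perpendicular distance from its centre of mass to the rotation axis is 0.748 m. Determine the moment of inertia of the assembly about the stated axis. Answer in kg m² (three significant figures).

1.50

I_cm = (1/2)M(R²+r²) = (1/2)(2.14)[(0.401)² + (0.345)²] = 0.29941 kg m²; centre at d = 0.748 m, so I = I_cm + Md² gives I = 0.29941 + (2.14)(0.748)² = 1.4968 kg m².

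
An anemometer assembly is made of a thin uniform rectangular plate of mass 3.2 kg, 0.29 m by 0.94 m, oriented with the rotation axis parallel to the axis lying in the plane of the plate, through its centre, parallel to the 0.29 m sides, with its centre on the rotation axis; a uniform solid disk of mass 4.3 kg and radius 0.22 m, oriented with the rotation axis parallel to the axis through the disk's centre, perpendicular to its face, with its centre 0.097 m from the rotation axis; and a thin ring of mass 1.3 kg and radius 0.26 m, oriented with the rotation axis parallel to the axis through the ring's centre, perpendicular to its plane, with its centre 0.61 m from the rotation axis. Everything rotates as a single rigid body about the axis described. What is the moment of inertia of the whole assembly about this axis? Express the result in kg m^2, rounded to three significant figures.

Rectangular plate: I_cm = (1/12)Mb² = (1/12)(3.2)(0.94)² = 0.23563 kg m^2; axis through the centre, so I = 0.23563 kg m^2.
Solid disk: I_cm = (1/2)MR² = (1/2)(4.3)(0.22)² = 0.10406 kg m^2; centre at d = 0.097 m, so I = I_cm + Md² gives I = 0.10406 + (4.3)(0.097)² = 0.14452 kg m^2.
Thin ring: I_cm = MR² = (1.3)(0.26)² = 0.08788 kg m^2; centre at d = 0.61 m, so I = I_cm + Md² gives I = 0.08788 + (1.3)(0.61)² = 0.57161 kg m^2.
Total I = 0.23563 + 0.14452 + 0.57161 = 0.95176 kg m^2.

0.952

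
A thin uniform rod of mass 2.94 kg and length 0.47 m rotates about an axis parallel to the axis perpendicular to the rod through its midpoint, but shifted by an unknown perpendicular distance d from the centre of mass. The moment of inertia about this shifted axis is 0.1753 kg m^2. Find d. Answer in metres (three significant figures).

About the centre-of-mass axis, I_cm = (1/12)ML² = (1/12)(2.94)(0.47)² = 0.05412 kg m^2.
Parallel axis theorem: I = I_cm + Md², so Md² = 0.1753 − 0.05412 = 0.12118 kg m^2.
d = √(0.12118 / 2.94) = 0.20302 m.

0.203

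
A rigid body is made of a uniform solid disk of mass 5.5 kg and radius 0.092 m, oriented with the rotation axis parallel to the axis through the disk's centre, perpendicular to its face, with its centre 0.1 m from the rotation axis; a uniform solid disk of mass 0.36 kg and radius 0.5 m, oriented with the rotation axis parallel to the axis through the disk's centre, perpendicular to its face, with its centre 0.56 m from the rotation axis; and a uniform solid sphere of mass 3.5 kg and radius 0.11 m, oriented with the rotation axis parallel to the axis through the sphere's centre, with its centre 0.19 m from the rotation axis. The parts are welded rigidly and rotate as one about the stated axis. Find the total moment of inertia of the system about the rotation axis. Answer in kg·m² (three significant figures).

Solid disk: I_cm = (1/2)MR² = (1/2)(5.5)(0.092)² = 0.023276 kg·m²; centre at d = 0.1 m, so I = I_cm + Md² gives I = 0.023276 + (5.5)(0.1)² = 0.078276 kg·m².
Solid disk: I_cm = (1/2)MR² = (1/2)(0.36)(0.5)² = 0.045 kg·m²; centre at d = 0.56 m, so I = I_cm + Md² gives I = 0.045 + (0.36)(0.56)² = 0.1579 kg·m².
Solid sphere: I_cm = (2/5)MR² = (2/5)(3.5)(0.11)² = 0.01694 kg·m²; centre at d = 0.19 m, so I = I_cm + Md² gives I = 0.01694 + (3.5)(0.19)² = 0.14329 kg·m².
Total I = 0.078276 + 0.1579 + 0.14329 = 0.37946 kg·m².

0.379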